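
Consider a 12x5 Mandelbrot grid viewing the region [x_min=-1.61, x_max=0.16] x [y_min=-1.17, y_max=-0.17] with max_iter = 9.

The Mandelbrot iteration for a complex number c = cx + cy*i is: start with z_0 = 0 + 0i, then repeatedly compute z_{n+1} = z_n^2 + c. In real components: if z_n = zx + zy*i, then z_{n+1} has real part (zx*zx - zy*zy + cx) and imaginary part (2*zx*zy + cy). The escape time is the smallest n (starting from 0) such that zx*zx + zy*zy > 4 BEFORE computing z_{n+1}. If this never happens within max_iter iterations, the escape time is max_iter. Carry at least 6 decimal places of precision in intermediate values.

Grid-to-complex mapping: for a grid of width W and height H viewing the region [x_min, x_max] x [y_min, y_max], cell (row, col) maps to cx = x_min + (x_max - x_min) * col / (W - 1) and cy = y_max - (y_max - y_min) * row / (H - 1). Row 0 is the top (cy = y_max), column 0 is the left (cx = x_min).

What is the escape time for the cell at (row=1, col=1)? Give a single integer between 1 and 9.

Answer: 4

Derivation:
z_0 = 0 + 0i, c = -1.4491 + -0.4200i
Iter 1: z = -1.4491 + -0.4200i, |z|^2 = 2.2763
Iter 2: z = 0.4744 + 0.7972i, |z|^2 = 0.8606
Iter 3: z = -1.8596 + 0.3364i, |z|^2 = 3.5714
Iter 4: z = 1.8960 + -1.6711i, |z|^2 = 6.3875
Escaped at iteration 4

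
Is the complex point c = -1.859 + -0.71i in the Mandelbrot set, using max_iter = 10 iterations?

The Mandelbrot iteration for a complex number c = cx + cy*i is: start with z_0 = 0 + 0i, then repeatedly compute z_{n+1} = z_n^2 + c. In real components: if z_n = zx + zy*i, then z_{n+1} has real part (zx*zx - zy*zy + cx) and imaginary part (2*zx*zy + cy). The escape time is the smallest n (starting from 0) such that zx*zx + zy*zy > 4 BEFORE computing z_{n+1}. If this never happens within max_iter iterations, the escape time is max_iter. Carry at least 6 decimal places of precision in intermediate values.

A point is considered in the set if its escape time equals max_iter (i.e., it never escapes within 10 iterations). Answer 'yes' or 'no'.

z_0 = 0 + 0i, c = -1.8590 + -0.7100i
Iter 1: z = -1.8590 + -0.7100i, |z|^2 = 3.9600
Iter 2: z = 1.0928 + 1.9298i, |z|^2 = 4.9182
Escaped at iteration 2

Answer: no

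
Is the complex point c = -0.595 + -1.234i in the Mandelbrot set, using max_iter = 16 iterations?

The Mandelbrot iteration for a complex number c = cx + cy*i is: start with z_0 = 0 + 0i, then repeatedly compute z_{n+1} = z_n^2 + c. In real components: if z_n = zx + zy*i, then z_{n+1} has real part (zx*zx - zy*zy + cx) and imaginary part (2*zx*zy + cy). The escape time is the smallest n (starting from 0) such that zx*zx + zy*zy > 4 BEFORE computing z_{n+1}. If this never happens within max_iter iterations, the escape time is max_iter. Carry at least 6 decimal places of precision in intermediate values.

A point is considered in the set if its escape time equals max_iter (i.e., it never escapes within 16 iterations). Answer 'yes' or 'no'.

z_0 = 0 + 0i, c = -0.5950 + -1.2340i
Iter 1: z = -0.5950 + -1.2340i, |z|^2 = 1.8768
Iter 2: z = -1.7637 + 0.2345i, |z|^2 = 3.1657
Iter 3: z = 2.4608 + -2.0610i, |z|^2 = 10.3033
Escaped at iteration 3

Answer: no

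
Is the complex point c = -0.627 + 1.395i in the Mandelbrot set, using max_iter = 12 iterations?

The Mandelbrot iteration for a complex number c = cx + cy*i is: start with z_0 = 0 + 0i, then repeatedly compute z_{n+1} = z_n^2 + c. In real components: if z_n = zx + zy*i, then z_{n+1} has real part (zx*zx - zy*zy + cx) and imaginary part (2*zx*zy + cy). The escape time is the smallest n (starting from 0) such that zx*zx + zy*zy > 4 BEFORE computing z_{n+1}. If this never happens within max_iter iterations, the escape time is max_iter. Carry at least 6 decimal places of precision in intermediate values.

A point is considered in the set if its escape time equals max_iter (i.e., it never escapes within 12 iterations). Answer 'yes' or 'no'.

z_0 = 0 + 0i, c = -0.6270 + 1.3950i
Iter 1: z = -0.6270 + 1.3950i, |z|^2 = 2.3392
Iter 2: z = -2.1799 + -0.3543i, |z|^2 = 4.8775
Escaped at iteration 2

Answer: no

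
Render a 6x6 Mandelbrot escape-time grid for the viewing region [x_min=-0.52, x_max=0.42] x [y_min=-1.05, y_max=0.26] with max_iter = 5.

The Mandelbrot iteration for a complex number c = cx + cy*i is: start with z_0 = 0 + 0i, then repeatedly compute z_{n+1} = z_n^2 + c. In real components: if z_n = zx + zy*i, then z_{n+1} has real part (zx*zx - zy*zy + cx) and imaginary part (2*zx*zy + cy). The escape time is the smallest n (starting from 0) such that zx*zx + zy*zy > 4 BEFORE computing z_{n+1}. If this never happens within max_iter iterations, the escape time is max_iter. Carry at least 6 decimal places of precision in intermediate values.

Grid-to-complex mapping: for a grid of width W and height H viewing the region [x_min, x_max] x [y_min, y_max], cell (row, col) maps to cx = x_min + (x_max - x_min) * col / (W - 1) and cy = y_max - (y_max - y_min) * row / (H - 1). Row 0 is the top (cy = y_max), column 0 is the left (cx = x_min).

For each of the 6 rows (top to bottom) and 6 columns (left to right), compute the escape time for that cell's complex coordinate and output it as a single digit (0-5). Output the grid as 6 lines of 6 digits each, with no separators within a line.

(row=0, col=0): c = -0.5200 + 0.2600i → escape time 5
(row=0, col=1): c = -0.3320 + 0.2600i → escape time 5
(row=0, col=2): c = -0.1440 + 0.2600i → escape time 5
(row=0, col=3): c = 0.0440 + 0.2600i → escape time 5
(row=0, col=4): c = 0.2320 + 0.2600i → escape time 5
(row=0, col=5): c = 0.4200 + 0.2600i → escape time 5
(row=1, col=0): c = -0.5200 + -0.0020i → escape time 5
(row=1, col=1): c = -0.3320 + -0.0020i → escape time 5
(row=1, col=2): c = -0.1440 + -0.0020i → escape time 5
(row=1, col=3): c = 0.0440 + -0.0020i → escape time 5
(row=1, col=4): c = 0.2320 + -0.0020i → escape time 5
(row=1, col=5): c = 0.4200 + -0.0020i → escape time 5
(row=2, col=0): c = -0.5200 + -0.2640i → escape time 5
(row=2, col=1): c = -0.3320 + -0.2640i → escape time 5
(row=2, col=2): c = -0.1440 + -0.2640i → escape time 5
(row=2, col=3): c = 0.0440 + -0.2640i → escape time 5
(row=2, col=4): c = 0.2320 + -0.2640i → escape time 5
(row=2, col=5): c = 0.4200 + -0.2640i → escape time 5
(row=3, col=0): c = -0.5200 + -0.5260i → escape time 5
(row=3, col=1): c = -0.3320 + -0.5260i → escape time 5
(row=3, col=2): c = -0.1440 + -0.5260i → escape time 5
(row=3, col=3): c = 0.0440 + -0.5260i → escape time 5
(row=3, col=4): c = 0.2320 + -0.5260i → escape time 5
(row=3, col=5): c = 0.4200 + -0.5260i → escape time 5
(row=4, col=0): c = -0.5200 + -0.7880i → escape time 5
(row=4, col=1): c = -0.3320 + -0.7880i → escape time 5
(row=4, col=2): c = -0.1440 + -0.7880i → escape time 5
(row=4, col=3): c = 0.0440 + -0.7880i → escape time 5
(row=4, col=4): c = 0.2320 + -0.7880i → escape time 5
(row=4, col=5): c = 0.4200 + -0.7880i → escape time 4
(row=5, col=0): c = -0.5200 + -1.0500i → escape time 4
(row=5, col=1): c = -0.3320 + -1.0500i → escape time 5
(row=5, col=2): c = -0.1440 + -1.0500i → escape time 5
(row=5, col=3): c = 0.0440 + -1.0500i → escape time 4
(row=5, col=4): c = 0.2320 + -1.0500i → escape time 3
(row=5, col=5): c = 0.4200 + -1.0500i → escape time 3

Answer: 555555
555555
555555
555555
555554
455433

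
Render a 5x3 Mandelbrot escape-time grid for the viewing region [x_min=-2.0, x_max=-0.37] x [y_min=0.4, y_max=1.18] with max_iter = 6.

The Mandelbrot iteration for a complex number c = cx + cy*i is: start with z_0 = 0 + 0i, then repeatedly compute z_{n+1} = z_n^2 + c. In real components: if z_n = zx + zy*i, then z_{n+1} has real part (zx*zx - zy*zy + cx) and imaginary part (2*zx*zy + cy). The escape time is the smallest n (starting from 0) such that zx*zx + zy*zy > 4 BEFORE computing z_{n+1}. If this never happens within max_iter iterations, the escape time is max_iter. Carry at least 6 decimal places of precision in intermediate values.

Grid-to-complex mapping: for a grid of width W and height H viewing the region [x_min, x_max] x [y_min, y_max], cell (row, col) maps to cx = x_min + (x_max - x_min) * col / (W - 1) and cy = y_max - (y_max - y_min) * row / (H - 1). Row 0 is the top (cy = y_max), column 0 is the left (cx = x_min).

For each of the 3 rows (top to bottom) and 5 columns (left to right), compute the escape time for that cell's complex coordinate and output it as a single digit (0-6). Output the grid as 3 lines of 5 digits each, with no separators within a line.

Answer: 12333
13346
14666

Derivation:
(row=0, col=0): c = -2.0000 + 1.1800i → escape time 1
(row=0, col=1): c = -1.5925 + 1.1800i → escape time 2
(row=0, col=2): c = -1.1850 + 1.1800i → escape time 3
(row=0, col=3): c = -0.7775 + 1.1800i → escape time 3
(row=0, col=4): c = -0.3700 + 1.1800i → escape time 3
(row=1, col=0): c = -2.0000 + 0.7900i → escape time 1
(row=1, col=1): c = -1.5925 + 0.7900i → escape time 3
(row=1, col=2): c = -1.1850 + 0.7900i → escape time 3
(row=1, col=3): c = -0.7775 + 0.7900i → escape time 4
(row=1, col=4): c = -0.3700 + 0.7900i → escape time 6
(row=2, col=0): c = -2.0000 + 0.4000i → escape time 1
(row=2, col=1): c = -1.5925 + 0.4000i → escape time 4
(row=2, col=2): c = -1.1850 + 0.4000i → escape time 6
(row=2, col=3): c = -0.7775 + 0.4000i → escape time 6
(row=2, col=4): c = -0.3700 + 0.4000i → escape time 6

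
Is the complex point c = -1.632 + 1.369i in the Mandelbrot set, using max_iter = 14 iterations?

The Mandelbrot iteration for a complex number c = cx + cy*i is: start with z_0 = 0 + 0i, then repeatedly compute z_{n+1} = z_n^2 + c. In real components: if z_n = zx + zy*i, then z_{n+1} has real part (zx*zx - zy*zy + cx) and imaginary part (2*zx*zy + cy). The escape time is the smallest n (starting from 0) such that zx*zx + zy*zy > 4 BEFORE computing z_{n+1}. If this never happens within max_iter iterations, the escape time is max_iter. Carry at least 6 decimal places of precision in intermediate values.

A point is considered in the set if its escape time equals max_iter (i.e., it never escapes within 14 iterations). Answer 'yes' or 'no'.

Answer: no

Derivation:
z_0 = 0 + 0i, c = -1.6320 + 1.3690i
Iter 1: z = -1.6320 + 1.3690i, |z|^2 = 4.5376
Escaped at iteration 1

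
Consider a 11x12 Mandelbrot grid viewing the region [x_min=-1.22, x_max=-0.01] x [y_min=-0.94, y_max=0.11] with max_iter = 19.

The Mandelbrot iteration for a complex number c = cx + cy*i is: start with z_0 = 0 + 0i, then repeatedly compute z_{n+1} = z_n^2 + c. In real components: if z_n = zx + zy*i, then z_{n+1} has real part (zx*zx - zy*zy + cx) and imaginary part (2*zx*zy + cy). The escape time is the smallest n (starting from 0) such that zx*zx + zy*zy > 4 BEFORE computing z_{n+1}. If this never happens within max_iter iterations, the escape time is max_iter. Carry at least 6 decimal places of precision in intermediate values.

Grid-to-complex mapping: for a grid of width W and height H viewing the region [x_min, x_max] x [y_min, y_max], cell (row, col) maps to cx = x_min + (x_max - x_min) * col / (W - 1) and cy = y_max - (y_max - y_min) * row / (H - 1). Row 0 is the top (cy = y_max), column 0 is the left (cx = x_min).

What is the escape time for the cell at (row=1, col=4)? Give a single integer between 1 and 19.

Answer: 19

Derivation:
z_0 = 0 + 0i, c = -0.7360 + 0.0145i
Iter 1: z = -0.7360 + 0.0145i, |z|^2 = 0.5419
Iter 2: z = -0.1945 + -0.0069i, |z|^2 = 0.0379
Iter 3: z = -0.6982 + 0.0172i, |z|^2 = 0.4878
Iter 4: z = -0.2488 + -0.0095i, |z|^2 = 0.0620
Iter 5: z = -0.6742 + 0.0193i, |z|^2 = 0.4549
Iter 6: z = -0.2818 + -0.0114i, |z|^2 = 0.0796
Iter 7: z = -0.6567 + 0.0210i, |z|^2 = 0.4317
Iter 8: z = -0.3052 + -0.0130i, |z|^2 = 0.0933
Iter 9: z = -0.6430 + 0.0225i, |z|^2 = 0.4140
Iter 10: z = -0.3230 + -0.0144i, |z|^2 = 0.1045
Iter 11: z = -0.6319 + 0.0238i, |z|^2 = 0.3998
Iter 12: z = -0.3373 + -0.0156i, |z|^2 = 0.1140
Iter 13: z = -0.6225 + 0.0251i, |z|^2 = 0.3881
Iter 14: z = -0.3492 + -0.0166i, |z|^2 = 0.1222
Iter 15: z = -0.6144 + 0.0262i, |z|^2 = 0.3781
Iter 16: z = -0.3592 + -0.0176i, |z|^2 = 0.1294
Iter 17: z = -0.6073 + 0.0272i, |z|^2 = 0.3695
Iter 18: z = -0.3680 + -0.0185i, |z|^2 = 0.1358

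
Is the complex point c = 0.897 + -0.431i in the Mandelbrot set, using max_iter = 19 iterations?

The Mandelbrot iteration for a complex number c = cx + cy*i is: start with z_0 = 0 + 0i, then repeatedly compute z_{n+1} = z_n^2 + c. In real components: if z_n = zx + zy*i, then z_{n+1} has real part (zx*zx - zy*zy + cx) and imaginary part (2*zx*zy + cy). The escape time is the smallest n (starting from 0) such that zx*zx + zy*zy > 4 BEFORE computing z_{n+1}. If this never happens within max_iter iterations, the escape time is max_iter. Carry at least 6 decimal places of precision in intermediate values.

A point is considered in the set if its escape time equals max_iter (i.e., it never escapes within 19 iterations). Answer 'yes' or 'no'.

z_0 = 0 + 0i, c = 0.8970 + -0.4310i
Iter 1: z = 0.8970 + -0.4310i, |z|^2 = 0.9904
Iter 2: z = 1.5158 + -1.2042i, |z|^2 = 3.7479
Iter 3: z = 1.7447 + -4.0818i, |z|^2 = 19.7050
Escaped at iteration 3

Answer: no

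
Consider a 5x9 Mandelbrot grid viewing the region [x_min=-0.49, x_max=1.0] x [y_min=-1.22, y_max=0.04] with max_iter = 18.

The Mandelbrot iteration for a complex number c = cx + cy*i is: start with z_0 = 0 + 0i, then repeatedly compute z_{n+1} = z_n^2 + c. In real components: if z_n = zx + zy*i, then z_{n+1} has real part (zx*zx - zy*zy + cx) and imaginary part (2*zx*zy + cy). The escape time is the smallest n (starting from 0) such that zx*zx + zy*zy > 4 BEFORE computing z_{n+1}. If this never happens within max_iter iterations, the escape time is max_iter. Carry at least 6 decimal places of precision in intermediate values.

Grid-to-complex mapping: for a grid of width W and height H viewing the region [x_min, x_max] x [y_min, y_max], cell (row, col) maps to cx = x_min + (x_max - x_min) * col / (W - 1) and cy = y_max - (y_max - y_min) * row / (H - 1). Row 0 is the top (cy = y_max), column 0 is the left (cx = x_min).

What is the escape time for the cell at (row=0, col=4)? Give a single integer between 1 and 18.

Answer: 2

Derivation:
z_0 = 0 + 0i, c = 1.0000 + 0.0400i
Iter 1: z = 1.0000 + 0.0400i, |z|^2 = 1.0016
Iter 2: z = 1.9984 + 0.1200i, |z|^2 = 4.0080
Escaped at iteration 2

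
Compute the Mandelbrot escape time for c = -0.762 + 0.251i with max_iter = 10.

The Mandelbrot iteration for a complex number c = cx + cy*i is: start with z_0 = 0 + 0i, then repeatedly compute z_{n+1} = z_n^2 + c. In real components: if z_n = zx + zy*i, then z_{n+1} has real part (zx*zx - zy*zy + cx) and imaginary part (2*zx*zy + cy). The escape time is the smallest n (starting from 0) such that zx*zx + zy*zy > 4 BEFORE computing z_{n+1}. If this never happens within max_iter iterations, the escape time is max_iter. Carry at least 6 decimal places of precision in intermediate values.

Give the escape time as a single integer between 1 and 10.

Answer: 10

Derivation:
z_0 = 0 + 0i, c = -0.7620 + 0.2510i
Iter 1: z = -0.7620 + 0.2510i, |z|^2 = 0.6436
Iter 2: z = -0.2444 + -0.1315i, |z|^2 = 0.0770
Iter 3: z = -0.7196 + 0.3153i, |z|^2 = 0.6172
Iter 4: z = -0.3436 + -0.2027i, |z|^2 = 0.1592
Iter 5: z = -0.6850 + 0.3903i, |z|^2 = 0.6216
Iter 6: z = -0.4451 + -0.2838i, |z|^2 = 0.2786
Iter 7: z = -0.6445 + 0.5036i, |z|^2 = 0.6689
Iter 8: z = -0.6003 + -0.3981i, |z|^2 = 0.5188
Iter 9: z = -0.5601 + 0.7289i, |z|^2 = 0.8451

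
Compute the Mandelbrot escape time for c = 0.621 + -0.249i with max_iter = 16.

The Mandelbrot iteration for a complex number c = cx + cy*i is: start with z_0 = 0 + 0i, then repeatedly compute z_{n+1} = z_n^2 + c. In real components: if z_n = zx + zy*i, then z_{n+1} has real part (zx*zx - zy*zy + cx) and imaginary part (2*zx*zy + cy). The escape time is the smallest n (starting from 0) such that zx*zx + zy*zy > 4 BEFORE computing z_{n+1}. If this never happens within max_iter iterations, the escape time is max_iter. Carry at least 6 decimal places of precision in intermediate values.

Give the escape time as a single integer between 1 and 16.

z_0 = 0 + 0i, c = 0.6210 + -0.2490i
Iter 1: z = 0.6210 + -0.2490i, |z|^2 = 0.4476
Iter 2: z = 0.9446 + -0.5583i, |z|^2 = 1.2040
Iter 3: z = 1.2017 + -1.3037i, |z|^2 = 3.1437
Iter 4: z = 0.3654 + -3.3823i, |z|^2 = 11.5735
Escaped at iteration 4

Answer: 4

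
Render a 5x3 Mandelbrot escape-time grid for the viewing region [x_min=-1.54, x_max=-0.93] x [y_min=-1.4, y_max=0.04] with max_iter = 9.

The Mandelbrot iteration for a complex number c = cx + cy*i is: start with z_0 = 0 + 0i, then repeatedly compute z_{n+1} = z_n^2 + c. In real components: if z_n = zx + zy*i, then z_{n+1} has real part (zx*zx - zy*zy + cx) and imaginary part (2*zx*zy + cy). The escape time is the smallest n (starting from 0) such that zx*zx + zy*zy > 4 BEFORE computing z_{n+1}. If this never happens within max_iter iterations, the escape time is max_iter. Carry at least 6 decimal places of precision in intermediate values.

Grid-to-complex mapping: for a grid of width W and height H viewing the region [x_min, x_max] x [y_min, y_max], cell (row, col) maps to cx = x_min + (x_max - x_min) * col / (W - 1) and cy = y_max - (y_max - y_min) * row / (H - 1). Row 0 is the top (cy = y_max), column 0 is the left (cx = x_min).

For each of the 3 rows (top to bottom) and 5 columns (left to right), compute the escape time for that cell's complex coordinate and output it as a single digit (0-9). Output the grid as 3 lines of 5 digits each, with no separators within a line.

(row=0, col=0): c = -1.5400 + 0.0400i → escape time 8
(row=0, col=1): c = -1.3875 + 0.0400i → escape time 9
(row=0, col=2): c = -1.2350 + 0.0400i → escape time 9
(row=0, col=3): c = -1.0825 + 0.0400i → escape time 9
(row=0, col=4): c = -0.9300 + 0.0400i → escape time 9
(row=1, col=0): c = -1.5400 + -0.6800i → escape time 3
(row=1, col=1): c = -1.3875 + -0.6800i → escape time 3
(row=1, col=2): c = -1.2350 + -0.6800i → escape time 3
(row=1, col=3): c = -1.0825 + -0.6800i → escape time 3
(row=1, col=4): c = -0.9300 + -0.6800i → escape time 4
(row=2, col=0): c = -1.5400 + -1.4000i → escape time 1
(row=2, col=1): c = -1.3875 + -1.4000i → escape time 2
(row=2, col=2): c = -1.2350 + -1.4000i → escape time 2
(row=2, col=3): c = -1.0825 + -1.4000i → escape time 2
(row=2, col=4): c = -0.9300 + -1.4000i → escape time 2

Answer: 89999
33334
12222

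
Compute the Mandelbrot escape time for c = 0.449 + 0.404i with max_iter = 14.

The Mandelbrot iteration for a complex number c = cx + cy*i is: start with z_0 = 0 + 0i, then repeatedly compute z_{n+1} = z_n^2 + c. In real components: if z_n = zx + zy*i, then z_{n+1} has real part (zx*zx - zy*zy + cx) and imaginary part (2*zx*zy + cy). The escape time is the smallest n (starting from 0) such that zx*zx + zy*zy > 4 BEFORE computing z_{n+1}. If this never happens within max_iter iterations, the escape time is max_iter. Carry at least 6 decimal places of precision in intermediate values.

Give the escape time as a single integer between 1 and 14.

Answer: 13

Derivation:
z_0 = 0 + 0i, c = 0.4490 + 0.4040i
Iter 1: z = 0.4490 + 0.4040i, |z|^2 = 0.3648
Iter 2: z = 0.4874 + 0.7668i, |z|^2 = 0.8255
Iter 3: z = 0.0986 + 1.1514i, |z|^2 = 1.3355
Iter 4: z = -0.8671 + 0.6310i, |z|^2 = 1.1500
Iter 5: z = 0.8027 + -0.6903i, |z|^2 = 1.1209
Iter 6: z = 0.6168 + -0.7042i, |z|^2 = 0.8764
Iter 7: z = 0.3335 + -0.4648i, |z|^2 = 0.3273
Iter 8: z = 0.3442 + 0.0940i, |z|^2 = 0.1273
Iter 9: z = 0.5587 + 0.4687i, |z|^2 = 0.5318
Iter 10: z = 0.5414 + 0.9277i, |z|^2 = 1.1537
Iter 11: z = -0.1184 + 1.4086i, |z|^2 = 1.9981
Iter 12: z = -1.5210 + 0.0704i, |z|^2 = 2.3184
Iter 13: z = 2.7575 + 0.1899i, |z|^2 = 7.6401
Escaped at iteration 13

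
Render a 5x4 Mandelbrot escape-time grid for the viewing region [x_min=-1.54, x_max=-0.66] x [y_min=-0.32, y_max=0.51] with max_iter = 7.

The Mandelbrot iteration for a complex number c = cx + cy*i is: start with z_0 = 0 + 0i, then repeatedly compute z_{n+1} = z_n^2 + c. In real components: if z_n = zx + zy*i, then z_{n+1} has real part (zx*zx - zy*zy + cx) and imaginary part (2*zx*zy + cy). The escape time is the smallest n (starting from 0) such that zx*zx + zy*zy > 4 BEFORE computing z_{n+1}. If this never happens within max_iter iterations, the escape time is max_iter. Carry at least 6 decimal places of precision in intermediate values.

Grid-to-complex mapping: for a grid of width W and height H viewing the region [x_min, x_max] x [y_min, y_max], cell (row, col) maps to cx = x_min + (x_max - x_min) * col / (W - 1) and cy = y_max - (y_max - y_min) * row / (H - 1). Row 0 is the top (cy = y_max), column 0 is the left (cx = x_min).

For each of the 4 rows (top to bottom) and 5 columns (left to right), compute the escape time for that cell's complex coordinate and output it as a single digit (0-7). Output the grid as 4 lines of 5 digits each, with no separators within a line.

(row=0, col=0): c = -1.5400 + 0.5100i → escape time 3
(row=0, col=1): c = -1.3200 + 0.5100i → escape time 3
(row=0, col=2): c = -1.1000 + 0.5100i → escape time 5
(row=0, col=3): c = -0.8800 + 0.5100i → escape time 5
(row=0, col=4): c = -0.6600 + 0.5100i → escape time 7
(row=1, col=0): c = -1.5400 + 0.2333i → escape time 5
(row=1, col=1): c = -1.3200 + 0.2333i → escape time 7
(row=1, col=2): c = -1.1000 + 0.2333i → escape time 7
(row=1, col=3): c = -0.8800 + 0.2333i → escape time 7
(row=1, col=4): c = -0.6600 + 0.2333i → escape time 7
(row=2, col=0): c = -1.5400 + -0.0433i → escape time 7
(row=2, col=1): c = -1.3200 + -0.0433i → escape time 7
(row=2, col=2): c = -1.1000 + -0.0433i → escape time 7
(row=2, col=3): c = -0.8800 + -0.0433i → escape time 7
(row=2, col=4): c = -0.6600 + -0.0433i → escape time 7
(row=3, col=0): c = -1.5400 + -0.3200i → escape time 4
(row=3, col=1): c = -1.3200 + -0.3200i → escape time 6
(row=3, col=2): c = -1.1000 + -0.3200i → escape time 7
(row=3, col=3): c = -0.8800 + -0.3200i → escape time 7
(row=3, col=4): c = -0.6600 + -0.3200i → escape time 7

Answer: 33557
57777
77777
46777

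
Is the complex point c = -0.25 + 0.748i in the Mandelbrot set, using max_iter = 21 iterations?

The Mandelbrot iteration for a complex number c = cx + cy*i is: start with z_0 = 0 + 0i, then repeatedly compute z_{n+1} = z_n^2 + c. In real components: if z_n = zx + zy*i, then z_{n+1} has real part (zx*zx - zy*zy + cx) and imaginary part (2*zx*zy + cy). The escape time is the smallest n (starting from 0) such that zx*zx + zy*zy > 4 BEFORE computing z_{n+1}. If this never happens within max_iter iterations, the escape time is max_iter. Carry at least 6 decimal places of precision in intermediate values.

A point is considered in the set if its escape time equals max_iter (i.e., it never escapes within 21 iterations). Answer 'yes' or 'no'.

Answer: yes

Derivation:
z_0 = 0 + 0i, c = -0.2500 + 0.7480i
Iter 1: z = -0.2500 + 0.7480i, |z|^2 = 0.6220
Iter 2: z = -0.7470 + 0.3740i, |z|^2 = 0.6979
Iter 3: z = 0.1681 + 0.1892i, |z|^2 = 0.0641
Iter 4: z = -0.2575 + 0.8116i, |z|^2 = 0.7251
Iter 5: z = -0.8424 + 0.3299i, |z|^2 = 0.8185
Iter 6: z = 0.3508 + 0.1921i, |z|^2 = 0.1600
Iter 7: z = -0.1638 + 0.8828i, |z|^2 = 0.8062
Iter 8: z = -1.0025 + 0.4588i, |z|^2 = 1.2154
Iter 9: z = 0.5445 + -0.1718i, |z|^2 = 0.3260
Iter 10: z = 0.0170 + 0.5609i, |z|^2 = 0.3149
Iter 11: z = -0.5644 + 0.7670i, |z|^2 = 0.9068
Iter 12: z = -0.5198 + -0.1178i, |z|^2 = 0.2841
Iter 13: z = 0.0064 + 0.8704i, |z|^2 = 0.7577
Iter 14: z = -1.0076 + 0.7591i, |z|^2 = 1.5915
Iter 15: z = 0.1891 + -0.7818i, |z|^2 = 0.6469
Iter 16: z = -0.8254 + 0.4524i, |z|^2 = 0.8859
Iter 17: z = 0.2266 + 0.0012i, |z|^2 = 0.0513
Iter 18: z = -0.1987 + 0.7485i, |z|^2 = 0.5998
Iter 19: z = -0.7708 + 0.4506i, |z|^2 = 0.7972
Iter 20: z = 0.1412 + 0.0533i, |z|^2 = 0.0228
Did not escape in 21 iterations → in set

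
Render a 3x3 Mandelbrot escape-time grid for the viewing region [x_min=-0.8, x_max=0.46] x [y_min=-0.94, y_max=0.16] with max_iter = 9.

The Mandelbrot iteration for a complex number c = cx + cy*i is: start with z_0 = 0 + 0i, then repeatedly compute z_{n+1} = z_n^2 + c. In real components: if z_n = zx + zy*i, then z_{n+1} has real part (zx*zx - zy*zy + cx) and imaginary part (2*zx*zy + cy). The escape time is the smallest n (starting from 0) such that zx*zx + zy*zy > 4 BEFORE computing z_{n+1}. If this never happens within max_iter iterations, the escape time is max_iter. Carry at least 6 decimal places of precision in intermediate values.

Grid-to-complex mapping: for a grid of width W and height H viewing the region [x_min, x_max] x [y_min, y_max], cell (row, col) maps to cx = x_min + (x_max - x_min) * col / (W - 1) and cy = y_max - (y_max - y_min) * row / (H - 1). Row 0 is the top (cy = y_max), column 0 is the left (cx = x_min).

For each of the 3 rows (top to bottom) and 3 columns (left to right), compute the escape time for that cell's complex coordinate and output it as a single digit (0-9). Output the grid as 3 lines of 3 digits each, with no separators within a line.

Answer: 996
899
393

Derivation:
(row=0, col=0): c = -0.8000 + 0.1600i → escape time 9
(row=0, col=1): c = -0.1700 + 0.1600i → escape time 9
(row=0, col=2): c = 0.4600 + 0.1600i → escape time 6
(row=1, col=0): c = -0.8000 + -0.3900i → escape time 8
(row=1, col=1): c = -0.1700 + -0.3900i → escape time 9
(row=1, col=2): c = 0.4600 + -0.3900i → escape time 9
(row=2, col=0): c = -0.8000 + -0.9400i → escape time 3
(row=2, col=1): c = -0.1700 + -0.9400i → escape time 9
(row=2, col=2): c = 0.4600 + -0.9400i → escape time 3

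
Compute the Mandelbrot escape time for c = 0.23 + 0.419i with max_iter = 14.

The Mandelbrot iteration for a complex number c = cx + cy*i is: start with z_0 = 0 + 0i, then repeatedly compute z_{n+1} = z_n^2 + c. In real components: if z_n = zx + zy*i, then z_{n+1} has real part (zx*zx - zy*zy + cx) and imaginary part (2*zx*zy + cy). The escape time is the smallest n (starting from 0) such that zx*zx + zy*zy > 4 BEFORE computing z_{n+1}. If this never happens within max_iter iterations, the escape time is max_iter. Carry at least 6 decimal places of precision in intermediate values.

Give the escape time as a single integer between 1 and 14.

Answer: 14

Derivation:
z_0 = 0 + 0i, c = 0.2300 + 0.4190i
Iter 1: z = 0.2300 + 0.4190i, |z|^2 = 0.2285
Iter 2: z = 0.1073 + 0.6117i, |z|^2 = 0.3857
Iter 3: z = -0.1327 + 0.5503i, |z|^2 = 0.3205
Iter 4: z = -0.0552 + 0.2729i, |z|^2 = 0.0775
Iter 5: z = 0.1586 + 0.3888i, |z|^2 = 0.1763
Iter 6: z = 0.1039 + 0.5423i, |z|^2 = 0.3049
Iter 7: z = -0.0533 + 0.5317i, |z|^2 = 0.2856
Iter 8: z = -0.0499 + 0.3623i, |z|^2 = 0.1338
Iter 9: z = 0.1012 + 0.3828i, |z|^2 = 0.1568
Iter 10: z = 0.0937 + 0.4965i, |z|^2 = 0.2553
Iter 11: z = -0.0077 + 0.5120i, |z|^2 = 0.2622
Iter 12: z = -0.0321 + 0.4111i, |z|^2 = 0.1700
Iter 13: z = 0.0620 + 0.3926i, |z|^2 = 0.1580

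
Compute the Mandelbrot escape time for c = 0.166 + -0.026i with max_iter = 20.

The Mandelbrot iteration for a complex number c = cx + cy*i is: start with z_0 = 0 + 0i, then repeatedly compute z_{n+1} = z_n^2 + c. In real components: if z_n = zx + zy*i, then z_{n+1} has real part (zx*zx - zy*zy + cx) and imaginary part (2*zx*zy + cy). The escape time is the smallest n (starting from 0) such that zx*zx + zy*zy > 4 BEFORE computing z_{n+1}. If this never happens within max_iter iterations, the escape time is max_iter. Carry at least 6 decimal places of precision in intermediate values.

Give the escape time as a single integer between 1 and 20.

Answer: 20

Derivation:
z_0 = 0 + 0i, c = 0.1660 + -0.0260i
Iter 1: z = 0.1660 + -0.0260i, |z|^2 = 0.0282
Iter 2: z = 0.1929 + -0.0346i, |z|^2 = 0.0384
Iter 3: z = 0.2020 + -0.0394i, |z|^2 = 0.0424
Iter 4: z = 0.2053 + -0.0419i, |z|^2 = 0.0439
Iter 5: z = 0.2064 + -0.0432i, |z|^2 = 0.0445
Iter 6: z = 0.2067 + -0.0438i, |z|^2 = 0.0447
Iter 7: z = 0.2068 + -0.0441i, |z|^2 = 0.0447
Iter 8: z = 0.2068 + -0.0443i, |z|^2 = 0.0447
Iter 9: z = 0.2068 + -0.0443i, |z|^2 = 0.0447
Iter 10: z = 0.2068 + -0.0443i, |z|^2 = 0.0447
Iter 11: z = 0.2068 + -0.0443i, |z|^2 = 0.0447
Iter 12: z = 0.2068 + -0.0443i, |z|^2 = 0.0447
Iter 13: z = 0.2068 + -0.0443i, |z|^2 = 0.0447
Iter 14: z = 0.2068 + -0.0443i, |z|^2 = 0.0447
Iter 15: z = 0.2068 + -0.0443i, |z|^2 = 0.0447
Iter 16: z = 0.2068 + -0.0443i, |z|^2 = 0.0447
Iter 17: z = 0.2068 + -0.0443i, |z|^2 = 0.0447
Iter 18: z = 0.2068 + -0.0443i, |z|^2 = 0.0447
Iter 19: z = 0.2068 + -0.0443i, |z|^2 = 0.0447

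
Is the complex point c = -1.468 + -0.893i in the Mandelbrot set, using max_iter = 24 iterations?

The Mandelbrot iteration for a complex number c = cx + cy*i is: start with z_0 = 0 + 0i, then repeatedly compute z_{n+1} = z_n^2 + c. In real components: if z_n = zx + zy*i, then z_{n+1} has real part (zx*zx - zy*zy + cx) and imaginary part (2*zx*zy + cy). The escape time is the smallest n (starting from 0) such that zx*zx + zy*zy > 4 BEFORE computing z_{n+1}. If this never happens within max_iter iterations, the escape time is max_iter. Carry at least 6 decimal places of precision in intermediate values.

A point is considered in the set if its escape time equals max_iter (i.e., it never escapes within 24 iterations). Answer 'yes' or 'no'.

z_0 = 0 + 0i, c = -1.4680 + -0.8930i
Iter 1: z = -1.4680 + -0.8930i, |z|^2 = 2.9525
Iter 2: z = -0.1104 + 1.7288i, |z|^2 = 3.0011
Iter 3: z = -4.4447 + -1.2748i, |z|^2 = 21.3807
Escaped at iteration 3

Answer: no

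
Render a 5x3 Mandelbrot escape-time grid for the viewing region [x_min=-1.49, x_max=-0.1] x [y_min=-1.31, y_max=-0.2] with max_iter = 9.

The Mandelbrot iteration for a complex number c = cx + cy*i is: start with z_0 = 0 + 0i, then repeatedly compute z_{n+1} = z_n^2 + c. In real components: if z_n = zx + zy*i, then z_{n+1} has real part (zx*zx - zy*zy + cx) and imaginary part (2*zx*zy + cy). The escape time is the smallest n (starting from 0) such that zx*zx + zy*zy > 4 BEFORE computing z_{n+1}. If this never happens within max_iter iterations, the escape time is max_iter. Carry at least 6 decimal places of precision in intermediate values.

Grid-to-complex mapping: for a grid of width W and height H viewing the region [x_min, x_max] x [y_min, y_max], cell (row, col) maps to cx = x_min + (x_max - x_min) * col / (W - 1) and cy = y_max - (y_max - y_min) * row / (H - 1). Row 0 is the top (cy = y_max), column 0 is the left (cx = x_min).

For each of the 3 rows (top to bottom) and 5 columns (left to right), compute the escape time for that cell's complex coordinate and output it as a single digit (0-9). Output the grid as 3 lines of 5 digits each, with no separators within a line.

Answer: 59999
33469
22232

Derivation:
(row=0, col=0): c = -1.4900 + -0.2000i → escape time 5
(row=0, col=1): c = -1.1425 + -0.2000i → escape time 9
(row=0, col=2): c = -0.7950 + -0.2000i → escape time 9
(row=0, col=3): c = -0.4475 + -0.2000i → escape time 9
(row=0, col=4): c = -0.1000 + -0.2000i → escape time 9
(row=1, col=0): c = -1.4900 + -0.7550i → escape time 3
(row=1, col=1): c = -1.1425 + -0.7550i → escape time 3
(row=1, col=2): c = -0.7950 + -0.7550i → escape time 4
(row=1, col=3): c = -0.4475 + -0.7550i → escape time 6
(row=1, col=4): c = -0.1000 + -0.7550i → escape time 9
(row=2, col=0): c = -1.4900 + -1.3100i → escape time 2
(row=2, col=1): c = -1.1425 + -1.3100i → escape time 2
(row=2, col=2): c = -0.7950 + -1.3100i → escape time 2
(row=2, col=3): c = -0.4475 + -1.3100i → escape time 3
(row=2, col=4): c = -0.1000 + -1.3100i → escape time 2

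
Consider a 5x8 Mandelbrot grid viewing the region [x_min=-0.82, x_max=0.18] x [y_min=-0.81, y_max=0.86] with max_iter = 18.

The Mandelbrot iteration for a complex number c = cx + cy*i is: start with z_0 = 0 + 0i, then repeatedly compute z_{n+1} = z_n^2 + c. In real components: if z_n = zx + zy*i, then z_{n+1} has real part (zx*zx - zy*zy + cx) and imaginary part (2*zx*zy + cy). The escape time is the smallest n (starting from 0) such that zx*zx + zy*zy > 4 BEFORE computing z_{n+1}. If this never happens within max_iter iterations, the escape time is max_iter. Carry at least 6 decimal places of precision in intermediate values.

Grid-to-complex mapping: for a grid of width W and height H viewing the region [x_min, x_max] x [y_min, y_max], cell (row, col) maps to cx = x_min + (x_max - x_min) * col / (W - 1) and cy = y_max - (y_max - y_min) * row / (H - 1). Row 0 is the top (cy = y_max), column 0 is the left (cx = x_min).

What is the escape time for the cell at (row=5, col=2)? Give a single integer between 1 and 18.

Answer: 18

Derivation:
z_0 = 0 + 0i, c = -0.3200 + -0.3329i
Iter 1: z = -0.3200 + -0.3329i, |z|^2 = 0.2132
Iter 2: z = -0.3284 + -0.1198i, |z|^2 = 0.1222
Iter 3: z = -0.2265 + -0.2542i, |z|^2 = 0.1159
Iter 4: z = -0.3333 + -0.2177i, |z|^2 = 0.1585
Iter 5: z = -0.2563 + -0.1877i, |z|^2 = 0.1009
Iter 6: z = -0.2895 + -0.2366i, |z|^2 = 0.1398
Iter 7: z = -0.2922 + -0.1958i, |z|^2 = 0.1237
Iter 8: z = -0.2730 + -0.2184i, |z|^2 = 0.1222
Iter 9: z = -0.2932 + -0.2136i, |z|^2 = 0.1316
Iter 10: z = -0.2797 + -0.2076i, |z|^2 = 0.1213
Iter 11: z = -0.2849 + -0.2167i, |z|^2 = 0.1281
Iter 12: z = -0.2858 + -0.2094i, |z|^2 = 0.1255
Iter 13: z = -0.2821 + -0.2132i, |z|^2 = 0.1251
Iter 14: z = -0.2858 + -0.2126i, |z|^2 = 0.1269
Iter 15: z = -0.2835 + -0.2113i, |z|^2 = 0.1250
Iter 16: z = -0.2843 + -0.2130i, |z|^2 = 0.1262
Iter 17: z = -0.2846 + -0.2117i, |z|^2 = 0.1258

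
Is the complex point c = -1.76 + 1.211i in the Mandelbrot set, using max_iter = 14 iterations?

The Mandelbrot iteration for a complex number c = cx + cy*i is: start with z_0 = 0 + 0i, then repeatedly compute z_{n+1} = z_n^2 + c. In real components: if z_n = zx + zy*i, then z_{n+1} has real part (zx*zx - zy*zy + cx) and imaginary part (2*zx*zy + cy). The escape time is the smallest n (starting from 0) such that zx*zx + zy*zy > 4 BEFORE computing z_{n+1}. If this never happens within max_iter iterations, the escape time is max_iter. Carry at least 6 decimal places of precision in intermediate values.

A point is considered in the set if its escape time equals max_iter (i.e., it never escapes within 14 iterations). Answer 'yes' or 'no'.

z_0 = 0 + 0i, c = -1.7600 + 1.2110i
Iter 1: z = -1.7600 + 1.2110i, |z|^2 = 4.5641
Escaped at iteration 1

Answer: no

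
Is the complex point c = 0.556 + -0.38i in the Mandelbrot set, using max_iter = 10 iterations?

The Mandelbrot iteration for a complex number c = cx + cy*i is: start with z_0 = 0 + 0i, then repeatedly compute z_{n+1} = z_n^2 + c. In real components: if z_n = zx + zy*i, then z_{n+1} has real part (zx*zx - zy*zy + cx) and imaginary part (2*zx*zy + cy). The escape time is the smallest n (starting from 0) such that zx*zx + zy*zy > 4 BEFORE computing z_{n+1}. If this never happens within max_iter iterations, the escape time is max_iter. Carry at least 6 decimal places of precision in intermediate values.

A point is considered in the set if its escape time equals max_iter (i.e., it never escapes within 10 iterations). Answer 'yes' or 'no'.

Answer: no

Derivation:
z_0 = 0 + 0i, c = 0.5560 + -0.3800i
Iter 1: z = 0.5560 + -0.3800i, |z|^2 = 0.4535
Iter 2: z = 0.7207 + -0.8026i, |z|^2 = 1.1636
Iter 3: z = 0.4314 + -1.5369i, |z|^2 = 2.5480
Iter 4: z = -1.6199 + -1.7059i, |z|^2 = 5.5341
Escaped at iteration 4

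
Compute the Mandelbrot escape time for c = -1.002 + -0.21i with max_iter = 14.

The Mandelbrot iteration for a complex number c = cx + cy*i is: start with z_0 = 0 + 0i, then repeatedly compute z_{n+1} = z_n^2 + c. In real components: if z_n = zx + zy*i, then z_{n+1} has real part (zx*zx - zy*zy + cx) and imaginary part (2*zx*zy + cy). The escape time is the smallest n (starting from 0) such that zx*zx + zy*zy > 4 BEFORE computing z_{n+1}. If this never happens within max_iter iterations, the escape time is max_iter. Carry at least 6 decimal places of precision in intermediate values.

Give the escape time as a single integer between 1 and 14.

z_0 = 0 + 0i, c = -1.0020 + -0.2100i
Iter 1: z = -1.0020 + -0.2100i, |z|^2 = 1.0481
Iter 2: z = -0.0421 + 0.2108i, |z|^2 = 0.0462
Iter 3: z = -1.0447 + -0.2278i, |z|^2 = 1.1432
Iter 4: z = 0.0375 + 0.2659i, |z|^2 = 0.0721
Iter 5: z = -1.0713 + -0.1901i, |z|^2 = 1.1838
Iter 6: z = 0.1095 + 0.1972i, |z|^2 = 0.0509
Iter 7: z = -1.0289 + -0.1668i, |z|^2 = 1.0865
Iter 8: z = 0.0288 + 0.1333i, |z|^2 = 0.0186
Iter 9: z = -1.0189 + -0.2023i, |z|^2 = 1.0791
Iter 10: z = -0.0047 + 0.2023i, |z|^2 = 0.0409
Iter 11: z = -1.0429 + -0.2119i, |z|^2 = 1.1325
Iter 12: z = 0.0407 + 0.2320i, |z|^2 = 0.0555
Iter 13: z = -1.0542 + -0.1911i, |z|^2 = 1.1478

Answer: 14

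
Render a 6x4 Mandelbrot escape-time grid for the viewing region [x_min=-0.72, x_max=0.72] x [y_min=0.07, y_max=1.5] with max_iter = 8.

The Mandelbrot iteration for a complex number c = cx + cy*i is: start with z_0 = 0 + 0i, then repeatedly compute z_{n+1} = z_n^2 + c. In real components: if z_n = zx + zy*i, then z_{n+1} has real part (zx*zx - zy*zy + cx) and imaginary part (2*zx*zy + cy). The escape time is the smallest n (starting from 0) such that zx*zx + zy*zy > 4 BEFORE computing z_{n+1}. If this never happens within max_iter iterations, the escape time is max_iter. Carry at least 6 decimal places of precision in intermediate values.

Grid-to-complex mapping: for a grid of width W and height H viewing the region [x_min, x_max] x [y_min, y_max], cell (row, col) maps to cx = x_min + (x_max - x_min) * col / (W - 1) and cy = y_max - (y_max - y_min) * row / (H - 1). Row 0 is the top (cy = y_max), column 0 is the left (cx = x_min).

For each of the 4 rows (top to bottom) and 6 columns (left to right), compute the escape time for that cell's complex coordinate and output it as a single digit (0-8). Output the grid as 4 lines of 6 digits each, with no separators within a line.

Answer: 222222
348432
688863
888863

Derivation:
(row=0, col=0): c = -0.7200 + 1.5000i → escape time 2
(row=0, col=1): c = -0.4320 + 1.5000i → escape time 2
(row=0, col=2): c = -0.1440 + 1.5000i → escape time 2
(row=0, col=3): c = 0.1440 + 1.5000i → escape time 2
(row=0, col=4): c = 0.4320 + 1.5000i → escape time 2
(row=0, col=5): c = 0.7200 + 1.5000i → escape time 2
(row=1, col=0): c = -0.7200 + 1.0233i → escape time 3
(row=1, col=1): c = -0.4320 + 1.0233i → escape time 4
(row=1, col=2): c = -0.1440 + 1.0233i → escape time 8
(row=1, col=3): c = 0.1440 + 1.0233i → escape time 4
(row=1, col=4): c = 0.4320 + 1.0233i → escape time 3
(row=1, col=5): c = 0.7200 + 1.0233i → escape time 2
(row=2, col=0): c = -0.7200 + 0.5467i → escape time 6
(row=2, col=1): c = -0.4320 + 0.5467i → escape time 8
(row=2, col=2): c = -0.1440 + 0.5467i → escape time 8
(row=2, col=3): c = 0.1440 + 0.5467i → escape time 8
(row=2, col=4): c = 0.4320 + 0.5467i → escape time 6
(row=2, col=5): c = 0.7200 + 0.5467i → escape time 3
(row=3, col=0): c = -0.7200 + 0.0700i → escape time 8
(row=3, col=1): c = -0.4320 + 0.0700i → escape time 8
(row=3, col=2): c = -0.1440 + 0.0700i → escape time 8
(row=3, col=3): c = 0.1440 + 0.0700i → escape time 8
(row=3, col=4): c = 0.4320 + 0.0700i → escape time 6
(row=3, col=5): c = 0.7200 + 0.0700i → escape time 3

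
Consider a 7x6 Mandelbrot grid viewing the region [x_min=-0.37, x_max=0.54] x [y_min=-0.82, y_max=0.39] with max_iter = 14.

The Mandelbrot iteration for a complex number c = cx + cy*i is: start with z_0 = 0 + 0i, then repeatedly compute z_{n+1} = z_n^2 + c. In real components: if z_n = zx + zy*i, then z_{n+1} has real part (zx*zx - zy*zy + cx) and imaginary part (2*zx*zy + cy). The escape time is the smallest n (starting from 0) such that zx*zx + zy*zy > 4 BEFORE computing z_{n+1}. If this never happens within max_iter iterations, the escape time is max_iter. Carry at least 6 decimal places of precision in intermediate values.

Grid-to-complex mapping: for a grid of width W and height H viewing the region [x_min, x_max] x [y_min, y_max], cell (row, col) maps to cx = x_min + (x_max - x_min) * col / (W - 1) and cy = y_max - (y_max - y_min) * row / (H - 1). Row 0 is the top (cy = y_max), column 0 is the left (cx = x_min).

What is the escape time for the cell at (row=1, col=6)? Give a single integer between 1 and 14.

z_0 = 0 + 0i, c = 0.5400 + 0.1480i
Iter 1: z = 0.5400 + 0.1480i, |z|^2 = 0.3135
Iter 2: z = 0.8097 + 0.3078i, |z|^2 = 0.7504
Iter 3: z = 1.1008 + 0.6465i, |z|^2 = 1.6298
Iter 4: z = 1.3339 + 1.5714i, |z|^2 = 4.2486
Escaped at iteration 4

Answer: 4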